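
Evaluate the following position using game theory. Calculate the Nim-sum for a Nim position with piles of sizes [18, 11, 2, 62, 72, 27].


We need the XOR (exclusive or) of all pile sizes.
After XOR-ing pile 1 (size 18): 0 XOR 18 = 18
After XOR-ing pile 2 (size 11): 18 XOR 11 = 25
After XOR-ing pile 3 (size 2): 25 XOR 2 = 27
After XOR-ing pile 4 (size 62): 27 XOR 62 = 37
After XOR-ing pile 5 (size 72): 37 XOR 72 = 109
After XOR-ing pile 6 (size 27): 109 XOR 27 = 118
The Nim-value of this position is 118.

118


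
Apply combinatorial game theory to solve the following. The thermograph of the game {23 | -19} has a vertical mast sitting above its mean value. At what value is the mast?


Game = {23 | -19}, a switch {a | b} with numbers a > b.
Its thermograph has left wall a - t and right wall b + t, which meet at t = (a - b)/2, where both equal (a + b)/2. So the mast (mean value) is at (a + b)/2.
Mean = (23 + (-19))/2 = 4/2 = 2

2


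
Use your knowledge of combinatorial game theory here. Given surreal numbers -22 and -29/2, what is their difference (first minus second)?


x = -22, y = -29/2
Converting to common denominator: 2
x = -44/2, y = -29/2
x - y = -22 - -29/2 = -15/2

-15/2


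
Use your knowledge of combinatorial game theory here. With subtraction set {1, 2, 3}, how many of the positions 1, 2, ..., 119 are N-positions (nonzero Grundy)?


Subtraction set S = {1, 2, 3}, so G(n) = n mod 4.
G(n) = 0 when n is a multiple of 4.
Multiples of 4 in [1, 119]: 29
N-positions (nonzero Grundy) = 119 - 29 = 90

90


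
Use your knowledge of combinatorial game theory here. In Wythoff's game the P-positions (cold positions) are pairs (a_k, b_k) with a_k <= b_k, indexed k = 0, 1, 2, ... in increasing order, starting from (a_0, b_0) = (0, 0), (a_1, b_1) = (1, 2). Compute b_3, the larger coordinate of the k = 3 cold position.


By Wythoff's theorem, a_k = floor(k * phi) and b_k = floor(k * phi^2) = a_k + k, where phi = (1 + sqrt(5))/2 is the golden ratio.
phi = (1 + sqrt(5))/2 = 1.618034
phi^2 = phi + 1 = 2.618034
k = 3
k * phi^2 = 3 * 2.618034 = 7.854102
b_3 = floor(k * phi^2) = 7 (check: a_3 + k = 4 + 3 = 7)

7


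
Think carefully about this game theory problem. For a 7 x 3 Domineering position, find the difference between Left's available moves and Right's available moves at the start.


Board is 7 x 3 (rows x cols).
Left (vertical) placements: (rows-1) * cols = 6 * 3 = 18
Right (horizontal) placements: rows * (cols-1) = 7 * 2 = 14
Advantage = Left - Right = 18 - 14 = 4

4


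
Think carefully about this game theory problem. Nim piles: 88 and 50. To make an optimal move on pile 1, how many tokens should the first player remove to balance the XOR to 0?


Piles: 88 and 50
Current XOR: 88 XOR 50 = 106 (non-zero, so this is an N-position).
To make the XOR zero, we need to find a move that balances the piles.
For pile 1 (size 88): target = 88 XOR 106 = 50
We reduce pile 1 from 88 to 50.
Tokens removed: 88 - 50 = 38
Verification: 50 XOR 50 = 0

38


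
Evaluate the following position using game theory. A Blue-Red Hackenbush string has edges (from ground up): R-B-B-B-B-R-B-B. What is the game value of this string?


Edges (from ground): R-B-B-B-B-R-B-B
By Berlekamp's sign-expansion rule, a Blue-Red Hackenbush stalk has the value of the surreal number whose sign sequence is the edge sequence with B -> + and R -> -.
Sign sequence: -++++-++
Trace the sign expansion in the surreal number tree, starting from 0:
Edge 1: R (sign -) -> bounds (-inf, 0), value = -1
Edge 2: B (sign +) -> bounds (-1, 0), value = -1/2
Edge 3: B (sign +) -> bounds (-1/2, 0), value = -1/4
Edge 4: B (sign +) -> bounds (-1/4, 0), value = -1/8
Edge 5: B (sign +) -> bounds (-1/8, 0), value = -1/16
Edge 6: R (sign -) -> bounds (-1/8, -1/16), value = -3/32
Edge 7: B (sign +) -> bounds (-3/32, -1/16), value = -5/64
Edge 8: B (sign +) -> bounds (-5/64, -1/16), value = -9/128
Game value = -9/128

-9/128


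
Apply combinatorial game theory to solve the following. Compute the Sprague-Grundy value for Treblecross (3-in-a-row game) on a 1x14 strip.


Treblecross: place X on empty cells; 3-in-a-row wins.
Playing within two cells of an existing X lets the opponent win at once, so sensible play treats the cells i-2..i+2 around each X as dead. The player left with no safe cell loses, so this is a normal-play take-away game on strips of safe cells.
Placing X at cell i (0-indexed) of a strip of k safe cells leaves independent strips of sizes max(0, i-2) and max(0, k-i-3). Hence G(k) = mex{ G(max(0,i-2)) XOR G(max(0,k-i-3)) : 0 <= i < k }, with G(0) = 0.
G(1): splits (0,0):0^0=0 -> mex({0}) = 1
G(2): splits (0,0):0^0=0 -> mex({0}) = 1
G(3): splits (0,0):0^0=0 -> mex({0}) = 1
G(4): splits (0,1):0^1=1 (0,0):0^0=0 -> mex({0, 1}) = 2
G(5): splits (0,2):0^1=1 (0,1):0^1=1 (0,0):0^0=0 -> mex({0, 1}) = 2
G(6) = mex({1}) = 0
G(7) = mex({0, 1, 2}) = 3
G(8) = mex({0, 1, 2}) = 3
G(9) = mex({0, 2}) = 1
G(10) = mex({0, 2, 3}) = 1
G(11) = mex({0, 3}) = 1
G(12) = mex({1, 3}) = 0
G(13) = mex({0, 1, 2, 3}) = 4
G(14) = mex({0, 1, 2}) = 3
Therefore G(14) = 3.

3


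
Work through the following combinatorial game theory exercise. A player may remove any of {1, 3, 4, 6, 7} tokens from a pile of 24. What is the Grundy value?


The subtraction set is S = {1, 3, 4, 6, 7}.
G(k) = mex{ G(k - s) : s in S, s <= k }. We compute iteratively: G(0) = 0.
G(1) = mex({0}) = 1
G(2) = mex({1}) = 0
G(3) = mex({0}) = 1
G(4) = mex({0, 1}) = 2
G(5) = mex({0, 1, 2}) = 3
G(6) = mex({0, 1, 3}) = 2
G(7) = mex({0, 1, 2}) = 3
G(8) = mex({0, 1, 2, 3}) = 4
G(9) = mex({0, 1, 2, 3, 4}) = 5
G(10) = mex({1, 2, 3, 5}) = 0
G(11) = mex({0, 2, 3, 4}) = 1
G(12) = mex({1, 2, 3, 4, 5}) = 0
G(13) = mex({0, 2, 3, 5}) = 1
G(14) = mex({0, 1, 3, 4}) = 2
G(15) = mex({0, 1, 2, 4, 5}) = 3
G(16) = mex({0, 1, 3, 5}) = 2
Observe that G(10)..G(16) = 0, 1, 0, 1, 2, 3, 2 repeats G(0)..G(6) = 0, 1, 0, 1, 2, 3, 2.
For k >= max(S) = 7, G(k) is determined by the previous 7 values G(k-7)..G(k-1); a window of 7 consecutive values has recurred shifted by 10, so by induction G(k + 10) = G(k) for all k >= 0: the sequence is periodic from the start with period 10.
One period: G(0..9) = 0, 1, 0, 1, 2, 3, 2, 3, 4, 5.
24 mod 10 = 4, so G(24) = G(4) = 2.

2


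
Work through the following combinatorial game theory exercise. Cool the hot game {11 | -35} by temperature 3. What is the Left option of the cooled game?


Original game: {11 | -35} (a switch {a | b} with a > b).
Cooling by t (for t below the temperature (a - b)/2 = 23) taxes each move by t: {a | b} cooled by t is {a - t | b + t}.
Cooling amount: t = 3
Cooled Left option: 11 - 3 = 8
Cooled Right option: -35 + 3 = -32
Cooled game: {8 | -32}
Left option = 8

8


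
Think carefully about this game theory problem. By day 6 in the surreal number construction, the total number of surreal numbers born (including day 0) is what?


Day 0: {|} = 0 is born. Count = 1.
Day n: the number of surreal numbers born by day n is 2^(n+1) - 1.
By day 0: 2^1 - 1 = 1
By day 1: 2^2 - 1 = 3
By day 2: 2^3 - 1 = 7
By day 3: 2^4 - 1 = 15
By day 4: 2^5 - 1 = 31
By day 5: 2^6 - 1 = 63
By day 6: 2^7 - 1 = 127
By day 6: 127 surreal numbers.

127


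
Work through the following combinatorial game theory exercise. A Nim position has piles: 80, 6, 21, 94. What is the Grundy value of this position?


We need the XOR (exclusive or) of all pile sizes.
After XOR-ing pile 1 (size 80): 0 XOR 80 = 80
After XOR-ing pile 2 (size 6): 80 XOR 6 = 86
After XOR-ing pile 3 (size 21): 86 XOR 21 = 67
After XOR-ing pile 4 (size 94): 67 XOR 94 = 29
The Nim-value of this position is 29.

29


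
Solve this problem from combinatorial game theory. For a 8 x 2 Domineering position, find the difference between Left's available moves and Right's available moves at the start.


Board is 8 x 2 (rows x cols).
Left (vertical) placements: (rows-1) * cols = 7 * 2 = 14
Right (horizontal) placements: rows * (cols-1) = 8 * 1 = 8
Advantage = Left - Right = 14 - 8 = 6

6


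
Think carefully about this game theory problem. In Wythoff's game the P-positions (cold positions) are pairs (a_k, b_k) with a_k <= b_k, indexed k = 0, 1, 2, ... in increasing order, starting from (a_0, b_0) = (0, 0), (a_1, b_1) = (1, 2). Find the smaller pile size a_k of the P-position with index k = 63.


By Wythoff's theorem, a_k = floor(k * phi) and b_k = floor(k * phi^2) = a_k + k, where phi = (1 + sqrt(5))/2 is the golden ratio.
phi = (1 + sqrt(5))/2 = 1.618034
k = 63
k * phi = 63 * 1.618034 = 101.936141
a_63 = floor(k * phi) = 101

101


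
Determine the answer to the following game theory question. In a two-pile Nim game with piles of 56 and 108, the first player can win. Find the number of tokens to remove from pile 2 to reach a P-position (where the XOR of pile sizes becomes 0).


Piles: 56 and 108
Current XOR: 56 XOR 108 = 84 (non-zero, so this is an N-position).
To make the XOR zero, we need to find a move that balances the piles.
For pile 2 (size 108): target = 108 XOR 84 = 56
We reduce pile 2 from 108 to 56.
Tokens removed: 108 - 56 = 52
Verification: 56 XOR 56 = 0

52


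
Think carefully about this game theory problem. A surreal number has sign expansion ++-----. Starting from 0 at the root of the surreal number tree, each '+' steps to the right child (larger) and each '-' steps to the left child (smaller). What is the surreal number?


Sign expansion: ++-----
Rule: track bounds (lo, hi), initially (-inf, +inf). On '+', the current value becomes lo and we move to the simplest number in (value, hi): value + 1 if hi = +inf, otherwise the midpoint (value + hi)/2. On '-', the current value becomes hi and we move to value - 1 if lo = -inf, otherwise the midpoint (lo + value)/2.
Start at 0.
Step 1: sign = +, move right. Bounds: (0, +inf). Value = 1
Step 2: sign = +, move right. Bounds: (1, +inf). Value = 2
Step 3: sign = -, move left. Bounds: (1, 2). Value = 3/2
Step 4: sign = -, move left. Bounds: (1, 3/2). Value = 5/4
Step 5: sign = -, move left. Bounds: (1, 5/4). Value = 9/8
Step 6: sign = -, move left. Bounds: (1, 9/8). Value = 17/16
Step 7: sign = -, move left. Bounds: (1, 17/16). Value = 33/32
The surreal number with sign expansion ++----- is 33/32.

33/32


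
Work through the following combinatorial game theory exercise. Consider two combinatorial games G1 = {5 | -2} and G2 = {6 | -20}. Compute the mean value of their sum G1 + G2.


G1 = {5 | -2}, G2 = {6 | -20}
Each is a switch {a | b} with numbers a > b; its mean value is (a + b)/2, and mean value is additive over game sums: m(G1 + G2) = m(G1) + m(G2).
Mean of G1 = (5 + (-2))/2 = 3/2 = 3/2
Mean of G2 = (6 + (-20))/2 = -14/2 = -7
Mean of G1 + G2 = 3/2 + -7 = -11/2

-11/2


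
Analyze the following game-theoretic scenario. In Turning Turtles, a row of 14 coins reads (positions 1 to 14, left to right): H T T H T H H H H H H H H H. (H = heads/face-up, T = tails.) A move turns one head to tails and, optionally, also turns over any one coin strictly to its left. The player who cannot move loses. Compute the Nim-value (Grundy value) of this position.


Coins: H T T H T H H H H H H H H H
Key fact: a single head at position k behaves exactly like a Nim heap of size k (turning it to T and optionally flipping a coin at j < k corresponds to moving the heap from k to j, or to 0), and heads combine as a disjunctive sum (two heads at the same place would cancel, matching j XOR j = 0). So the Nim-value is the XOR of the 1-indexed positions of the heads.
Face-up positions (1-indexed): [1, 4, 6, 7, 8, 9, 10, 11, 12, 13, 14]
XOR 0 with 1: 0 XOR 1 = 1
XOR 1 with 4: 1 XOR 4 = 5
XOR 5 with 6: 5 XOR 6 = 3
XOR 3 with 7: 3 XOR 7 = 4
XOR 4 with 8: 4 XOR 8 = 12
XOR 12 with 9: 12 XOR 9 = 5
XOR 5 with 10: 5 XOR 10 = 15
XOR 15 with 11: 15 XOR 11 = 4
XOR 4 with 12: 4 XOR 12 = 8
XOR 8 with 13: 8 XOR 13 = 5
XOR 5 with 14: 5 XOR 14 = 11
Nim-value = 11

11


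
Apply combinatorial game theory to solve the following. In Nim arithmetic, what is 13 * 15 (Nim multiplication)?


Nim multiplication is bilinear over XOR: (u XOR v) * w = (u*w) XOR (v*w).
So we split each operand into its bit components and XOR the pairwise Nim products.
13 = 1 + 4 + 8 (as XOR of powers of 2).
15 = 1 + 2 + 4 + 8 (as XOR of powers of 2).
Using the standard Nim-product table on single bits:
  2*2 = 3,   2*4 = 8,   2*8 = 12,
  4*4 = 6,   4*8 = 11,  8*8 = 13,
and  1*x = x (identity), k*l = l*k (commutative).
Pairwise Nim products:
  1 * 1 = 1
  1 * 2 = 2
  1 * 4 = 4
  1 * 8 = 8
  4 * 1 = 4
  4 * 2 = 8
  4 * 4 = 6
  4 * 8 = 11
  8 * 1 = 8
  8 * 2 = 12
  8 * 4 = 11
  8 * 8 = 13
XOR them: 1 XOR 2 XOR 4 XOR 8 XOR 4 XOR 8 XOR 6 XOR 11 XOR 8 XOR 12 XOR 11 XOR 13 = 12.
Result: 13 * 15 = 12 (in Nim).

12


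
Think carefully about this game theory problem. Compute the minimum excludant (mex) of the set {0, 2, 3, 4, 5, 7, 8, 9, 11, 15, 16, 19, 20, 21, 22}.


Set = {0, 2, 3, 4, 5, 7, 8, 9, 11, 15, 16, 19, 20, 21, 22}
0 is in the set.
1 is NOT in the set. This is the mex.
mex = 1

1


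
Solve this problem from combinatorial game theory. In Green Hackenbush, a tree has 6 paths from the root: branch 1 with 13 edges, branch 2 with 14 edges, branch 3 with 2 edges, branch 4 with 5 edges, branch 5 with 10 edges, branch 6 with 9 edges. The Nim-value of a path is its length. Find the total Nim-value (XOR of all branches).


The tree has 6 branches from the ground vertex.
In Green Hackenbush, the Nim-value of a simple path of length k is k.
Branch 1: length 13, Nim-value = 13
Branch 2: length 14, Nim-value = 14
Branch 3: length 2, Nim-value = 2
Branch 4: length 5, Nim-value = 5
Branch 5: length 10, Nim-value = 10
Branch 6: length 9, Nim-value = 9
Total Nim-value = XOR of all branch values:
0 XOR 13 = 13
13 XOR 14 = 3
3 XOR 2 = 1
1 XOR 5 = 4
4 XOR 10 = 14
14 XOR 9 = 7
Nim-value of the tree = 7

7


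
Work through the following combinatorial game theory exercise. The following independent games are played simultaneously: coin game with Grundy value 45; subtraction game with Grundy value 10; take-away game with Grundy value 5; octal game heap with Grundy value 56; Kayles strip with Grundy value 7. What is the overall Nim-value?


By the Sprague-Grundy theorem, the Grundy value of a sum of games is the XOR of individual Grundy values.
coin game: Grundy value = 45. Running XOR: 0 XOR 45 = 45
subtraction game: Grundy value = 10. Running XOR: 45 XOR 10 = 39
take-away game: Grundy value = 5. Running XOR: 39 XOR 5 = 34
octal game heap: Grundy value = 56. Running XOR: 34 XOR 56 = 26
Kayles strip: Grundy value = 7. Running XOR: 26 XOR 7 = 29
The combined Grundy value is 29.

29


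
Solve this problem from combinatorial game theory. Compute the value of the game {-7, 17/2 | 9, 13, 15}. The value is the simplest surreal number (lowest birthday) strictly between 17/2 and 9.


Left options: {-7, 17/2}, max = 17/2
Right options: {9, 13, 15}, min = 9
All options are numbers and max(Left) < min(Right), so by the simplicity theorem the value is the simplest (earliest-born) number strictly between 17/2 and 9.
No integer lies strictly between 17/2 and 9, so the value is the dyadic rational m/2^k in the interval with the smallest k (then m odd); search k = 1, 2, ...:
Denominator 2: no odd multiple of 1/2 lies strictly between 17/2 and 9.
Denominator 4: 35/4 lies strictly between 17/2 and 9 -- found.
The simplest number in the interval is 35/4.
Game value = 35/4

35/4


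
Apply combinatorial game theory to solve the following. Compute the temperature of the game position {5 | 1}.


The game is {5 | 1}, a switch {a | b} with numbers a > b.
Cooling {a | b} by t gives {a - t | b + t}, which stops being hot when a - t = b + t, i.e. at t = (a - b)/2. So the temperature of a switch is (a - b)/2.
Temperature = (Left option - Right option) / 2
= (5 - (1)) / 2
= 4 / 2
= 2

2


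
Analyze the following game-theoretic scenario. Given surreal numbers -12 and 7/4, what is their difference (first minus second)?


x = -12, y = 7/4
Converting to common denominator: 4
x = -48/4, y = 7/4
x - y = -12 - 7/4 = -55/4

-55/4


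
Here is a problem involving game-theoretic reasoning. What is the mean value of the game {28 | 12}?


Game = {28 | 12}, a switch {a | b} with numbers a > b.
Its thermograph has left wall a - t and right wall b + t, which meet at t = (a - b)/2, where both equal (a + b)/2. So the mast (mean value) is at (a + b)/2.
Mean = (28 + (12))/2 = 40/2 = 20

20


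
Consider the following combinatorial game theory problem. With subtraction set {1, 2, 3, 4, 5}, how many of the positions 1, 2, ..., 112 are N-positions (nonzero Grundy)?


Subtraction set S = {1, 2, 3, 4, 5}, so G(n) = n mod 6.
G(n) = 0 when n is a multiple of 6.
Multiples of 6 in [1, 112]: 18
N-positions (nonzero Grundy) = 112 - 18 = 94

94


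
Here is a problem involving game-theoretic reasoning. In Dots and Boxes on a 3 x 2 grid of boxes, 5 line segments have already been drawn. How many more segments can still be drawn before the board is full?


Grid: 3 x 2 boxes, i.e. 4 rows and 3 columns of dots.
Horizontal edges: (rows + 1) * cols = 4 * 2 = 8
Vertical edges: rows * (cols + 1) = 3 * 3 = 9
Total edges: 8 + 9 = 17
Edges drawn: 5
Remaining: 17 - 5 = 12

12


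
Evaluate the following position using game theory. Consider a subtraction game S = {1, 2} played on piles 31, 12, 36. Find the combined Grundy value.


Subtraction set: {1, 2}
For this subtraction set, G(n) = n mod 3 (period = max + 1 = 3).
Pile 1 (size 31): G(31) = 31 mod 3 = 1
Pile 2 (size 12): G(12) = 12 mod 3 = 0
Pile 3 (size 36): G(36) = 36 mod 3 = 0
Total Grundy value = XOR of all: 1 XOR 0 XOR 0 = 1

1


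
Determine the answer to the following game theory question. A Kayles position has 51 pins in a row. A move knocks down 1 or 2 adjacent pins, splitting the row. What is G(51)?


Kayles: a move removes 1 or 2 adjacent pins from a contiguous row.
Removing pins from a row of k leaves two independent rows (a, b) with a + b = k - 1 (one pin) or a + b = k - 2 (two pins); an end removal gives a = 0.
By Sprague-Grundy, G(k) = mex{ G(a) XOR G(b) } over all these splits. G(0) = 0.
G(1): splits (0,0):0^0=0 -> mex({0}) = 1
G(2): splits (0,1):0^1=1 (0,0):0^0=0 -> mex({0, 1}) = 2
G(3): splits (0,2):0^2=2 (1,1):1^1=0 (0,1):0^1=1 -> mex({0, 1, 2}) = 3
G(4): splits (0,3):0^3=3 (1,2):1^2=3 (0,2):0^2=2 (1,1):1^1=0 -> mex({0, 2, 3}) = 1
G(5): splits (0,4):0^1=1 (1,3):1^3=2 (2,2):2^2=0 (0,3):0^3=3 (1,2):1^2=3 -> mex({0, 1, 2, 3}) = 4
G(6) = mex({0, 1, 2, 4}) = 3
G(7) = mex({0, 1, 3, 4, 5}) = 2
G(8) = mex({0, 2, 3, 5, 6}) = 1
G(9) = mex({0, 1, 2, 3, 6, 7}) = 4
G(10) = mex({0, 1, 3, 4, 5, 7}) = 2
G(11) = mex({0, 1, 2, 3, 4, 5}) = 6
G(12) = mex({0, 1, 2, 3, 5, 6, 7}) = 4
G(13) = mex({0, 2, 3, 4, 6, 7}) = 1
G(14) = mex({0, 1, 4, 5, 6, 7}) = 2
G(15) = mex({0, 1, 2, 3, 4, 5, 6}) = 7
G(16) = mex({0, 2, 3, 5, 6, 7}) = 1
G(17) = mex({0, 1, 2, 3, 5, 6, 7}) = 4
G(18) = mex({0, 1, 2, 4, 5, 6}) = 3
G(19) = mex({0, 1, 3, 4, 5, 7}) = 2
G(20) = mex({0, 2, 3, 4, 5, 6, 7}) = 1
G(21) = mex({0, 1, 2, 3, 5, 6, 7}) = 4
G(22) = mex({0, 1, 2, 3, 4, 5, 7}) = 6
G(23) = mex({0, 1, 2, 3, 4, 5, 6}) = 7
G(24) = mex({0, 1, 2, 3, 5, 6, 7}) = 4
G(25) = mex({0, 2, 3, 4, 6, 7}) = 1
G(26) = mex({0, 1, 3, 4, 5, 6, 7}) = 2
G(27) = mex({0, 1, 2, 3, 4, 5, 6, 7}) = 8
G(28) = mex({0, 1, 2, 3, 4, 6, 7, 8}) = 5
G(29) = mex({0, 1, 2, 3, 5, 6, 7, 8, 9}) = 4
G(30) = mex({0, 1, 2, 3, 4, 5, 6, 9, 10}) = 7
G(31) = mex({0, 1, 3, 4, 5, 7, 10, 11}) = 2
G(32) = mex({0, 2, 3, 4, 5, 6, 7, 9, 11}) = 1
G(33) = mex({0, 1, 2, 3, 4, 5, 6, 7, 9, 12}) = 8
G(34) = mex({0, 1, 2, 3, 4, 5, 7, 8, 11, 12}) = 6
G(35) = mex({0, 1, 2, 3, 4, 5, 6, 8, 9, 10, 11}) = 7
G(36) = mex({0, 1, 2, 3, 5, 6, 7, 9, 10}) = 4
G(37) = mex({0, 2, 3, 4, 6, 7, 9, 10, 11, 12}) = 1
G(38) = mex({0, 1, 3, 4, 5, 6, 7, 9, 10, 11, 12}) = 2
G(39) = mex({0, 1, 2, 4, 5, 6, 7, 9, 10, 12, 14}) = 3
G(40) = mex({0, 2, 3, 4, 6, 7, 11, 12, 14}) = 1
G(41) = mex({0, 1, 2, 3, 5, 6, 7, 9, 10, 11, 12}) = 4
G(42) = mex({0, 1, 2, 3, 4, 5, 6, 9, 10}) = 7
G(43) = mex({0, 1, 3, 4, 5, 7, 9, 10, 12, 15}) = 2
G(44) = mex({0, 2, 3, 4, 5, 6, 7, 9, 10, 12, 15}) = 1
G(45) = mex({0, 1, 2, 3, 4, 5, 6, 7, 9, 10, 12, 14}) = 8
G(46) = mex({0, 1, 3, 4, 5, 7, 8, 11, 12, 14}) = 2
G(47) = mex({0, 1, 2, 3, 4, 5, 6, 8, 9, 10, 11, 12}) = 7
G(48) = mex({0, 1, 2, 3, 5, 6, 7, 9, 10}) = 4
G(49) = mex({0, 2, 3, 4, 6, 7, 9, 10, 11, 12, 15}) = 1
G(50) = mex({0, 1, 4, 5, 6, 7, 9, 11, 12, 14, 15}) = 2
G(51) = mex({0, 1, 2, 3, 4, 5, 6, 7, 9, 12, 14, 15}) = 8
Therefore G(51) = 8.

8


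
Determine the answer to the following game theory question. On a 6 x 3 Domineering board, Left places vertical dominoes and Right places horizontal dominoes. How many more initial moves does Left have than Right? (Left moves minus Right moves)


Board is 6 x 3 (rows x cols).
Left (vertical) placements: (rows-1) * cols = 5 * 3 = 15
Right (horizontal) placements: rows * (cols-1) = 6 * 2 = 12
Advantage = Left - Right = 15 - 12 = 3

3


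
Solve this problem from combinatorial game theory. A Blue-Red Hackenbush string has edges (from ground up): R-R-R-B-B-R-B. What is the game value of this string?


Edges (from ground): R-R-R-B-B-R-B
By Berlekamp's sign-expansion rule, a Blue-Red Hackenbush stalk has the value of the surreal number whose sign sequence is the edge sequence with B -> + and R -> -.
Sign sequence: ---++-+
Trace the sign expansion in the surreal number tree, starting from 0:
Edge 1: R (sign -) -> bounds (-inf, 0), value = -1
Edge 2: R (sign -) -> bounds (-inf, -1), value = -2
Edge 3: R (sign -) -> bounds (-inf, -2), value = -3
Edge 4: B (sign +) -> bounds (-3, -2), value = -5/2
Edge 5: B (sign +) -> bounds (-5/2, -2), value = -9/4
Edge 6: R (sign -) -> bounds (-5/2, -9/4), value = -19/8
Edge 7: B (sign +) -> bounds (-19/8, -9/4), value = -37/16
Game value = -37/16

-37/16


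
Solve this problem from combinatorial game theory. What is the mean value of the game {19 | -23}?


Game = {19 | -23}, a switch {a | b} with numbers a > b.
Its thermograph has left wall a - t and right wall b + t, which meet at t = (a - b)/2, where both equal (a + b)/2. So the mast (mean value) is at (a + b)/2.
Mean = (19 + (-23))/2 = -4/2 = -2

-2


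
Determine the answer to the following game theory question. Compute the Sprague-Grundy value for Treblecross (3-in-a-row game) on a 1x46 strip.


Treblecross: place X on empty cells; 3-in-a-row wins.
Playing within two cells of an existing X lets the opponent win at once, so sensible play treats the cells i-2..i+2 around each X as dead. The player left with no safe cell loses, so this is a normal-play take-away game on strips of safe cells.
Placing X at cell i (0-indexed) of a strip of k safe cells leaves independent strips of sizes max(0, i-2) and max(0, k-i-3). Hence G(k) = mex{ G(max(0,i-2)) XOR G(max(0,k-i-3)) : 0 <= i < k }, with G(0) = 0.
G(1): splits (0,0):0^0=0 -> mex({0}) = 1
G(2): splits (0,0):0^0=0 -> mex({0}) = 1
G(3): splits (0,0):0^0=0 -> mex({0}) = 1
G(4): splits (0,1):0^1=1 (0,0):0^0=0 -> mex({0, 1}) = 2
G(5): splits (0,2):0^1=1 (0,1):0^1=1 (0,0):0^0=0 -> mex({0, 1}) = 2
G(6) = mex({1}) = 0
G(7) = mex({0, 1, 2}) = 3
G(8) = mex({0, 1, 2}) = 3
G(9) = mex({0, 2}) = 1
G(10) = mex({0, 2, 3}) = 1
G(11) = mex({0, 3}) = 1
G(12) = mex({1, 3}) = 0
G(13) = mex({0, 1, 2, 3}) = 4
G(14) = mex({0, 1, 2}) = 3
G(15) = mex({0, 1, 2}) = 3
G(16) = mex({0, 1, 2, 4}) = 3
G(17) = mex({0, 1, 3, 4}) = 2
G(18) = mex({0, 1, 3, 4}) = 2
G(19) = mex({0, 1, 3, 5}) = 2
G(20) = mex({0, 1, 2, 3, 5}) = 4
G(21) = mex({0, 1, 2, 3, 5}) = 4
G(22) = mex({1, 2, 6}) = 0
G(23) = mex({0, 1, 2, 3, 4, 6}) = 5
G(24) = mex({0, 1, 2, 3, 4}) = 5
G(25) = mex({0, 1, 3, 4, 7}) = 2
G(26) = mex({0, 1, 3, 4, 5, 7}) = 2
G(27) = mex({0, 1, 3, 5}) = 2
G(28) = mex({0, 1, 2, 5}) = 3
G(29) = mex({0, 1, 2, 4, 5, 6}) = 3
G(30) = mex({1, 2, 4, 6}) = 0
G(31) = mex({0, 1, 2, 3, 4, 6}) = 5
G(32) = mex({1, 2, 3, 4, 7}) = 0
G(33) = mex({0, 3, 7}) = 1
G(34) = mex({0, 2, 3, 5, 7}) = 1
G(35) = mex({0, 2, 3, 5, 6}) = 1
G(36) = mex({0, 1, 2, 5, 6}) = 3
G(37) = mex({0, 1, 2, 4, 5, 6}) = 3
G(38) = mex({0, 1, 2, 4}) = 3
G(39) = mex({0, 1, 2, 3, 4, 7}) = 5
G(40) = mex({0, 1, 2, 3, 4, 5, 7}) = 6
G(41) = mex({0, 1, 2, 3, 5, 7}) = 4
G(42) = mex({0, 1, 2, 3, 5, 6, 7}) = 4
G(43) = mex({0, 2, 3, 5, 6}) = 1
G(44) = mex({1, 2, 3, 4, 5, 6}) = 0
G(45) = mex({0, 1, 2, 3, 4, 6, 7}) = 5
G(46) = mex({0, 1, 2, 3, 4, 7}) = 5
Therefore G(46) = 5.

5


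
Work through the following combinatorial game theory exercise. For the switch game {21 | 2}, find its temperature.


The game is {21 | 2}, a switch {a | b} with numbers a > b.
Cooling {a | b} by t gives {a - t | b + t}, which stops being hot when a - t = b + t, i.e. at t = (a - b)/2. So the temperature of a switch is (a - b)/2.
Temperature = (Left option - Right option) / 2
= (21 - (2)) / 2
= 19 / 2
= 19/2

19/2


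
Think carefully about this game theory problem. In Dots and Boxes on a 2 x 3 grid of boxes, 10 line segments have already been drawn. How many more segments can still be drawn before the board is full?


Grid: 2 x 3 boxes, i.e. 3 rows and 4 columns of dots.
Horizontal edges: (rows + 1) * cols = 3 * 3 = 9
Vertical edges: rows * (cols + 1) = 2 * 4 = 8
Total edges: 9 + 8 = 17
Edges drawn: 10
Remaining: 17 - 10 = 7

7


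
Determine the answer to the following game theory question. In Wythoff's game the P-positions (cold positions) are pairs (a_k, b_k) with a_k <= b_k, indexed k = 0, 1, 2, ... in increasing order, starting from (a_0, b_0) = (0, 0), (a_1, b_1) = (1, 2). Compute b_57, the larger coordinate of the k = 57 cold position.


By Wythoff's theorem, a_k = floor(k * phi) and b_k = floor(k * phi^2) = a_k + k, where phi = (1 + sqrt(5))/2 is the golden ratio.
phi = (1 + sqrt(5))/2 = 1.618034
phi^2 = phi + 1 = 2.618034
k = 57
k * phi^2 = 57 * 2.618034 = 149.227937
b_57 = floor(k * phi^2) = 149 (check: a_57 + k = 92 + 57 = 149)

149


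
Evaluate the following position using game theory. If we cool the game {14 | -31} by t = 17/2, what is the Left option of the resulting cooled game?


Original game: {14 | -31} (a switch {a | b} with a > b).
Cooling by t (for t below the temperature (a - b)/2 = 45/2) taxes each move by t: {a | b} cooled by t is {a - t | b + t}.
Cooling amount: t = 17/2
Cooled Left option: 14 - 17/2 = 11/2
Cooled Right option: -31 + 17/2 = -45/2
Cooled game: {11/2 | -45/2}
Left option = 11/2

11/2


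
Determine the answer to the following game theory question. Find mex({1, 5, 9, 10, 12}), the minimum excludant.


Set = {1, 5, 9, 10, 12}
0 is NOT in the set. This is the mex.
mex = 0

0


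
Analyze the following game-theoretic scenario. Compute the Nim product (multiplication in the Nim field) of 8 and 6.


Nim multiplication is bilinear over XOR: (u XOR v) * w = (u*w) XOR (v*w).
So we split each operand into its bit components and XOR the pairwise Nim products.
8 = 8 (as XOR of powers of 2).
6 = 2 + 4 (as XOR of powers of 2).
Using the standard Nim-product table on single bits:
  2*2 = 3,   2*4 = 8,   2*8 = 12,
  4*4 = 6,   4*8 = 11,  8*8 = 13,
and  1*x = x (identity), k*l = l*k (commutative).
Pairwise Nim products:
  8 * 2 = 12
  8 * 4 = 11
XOR them: 12 XOR 11 = 7.
Result: 8 * 6 = 7 (in Nim).

7


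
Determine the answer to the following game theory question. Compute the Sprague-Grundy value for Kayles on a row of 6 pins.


Kayles: a move removes 1 or 2 adjacent pins from a contiguous row.
Removing pins from a row of k leaves two independent rows (a, b) with a + b = k - 1 (one pin) or a + b = k - 2 (two pins); an end removal gives a = 0.
By Sprague-Grundy, G(k) = mex{ G(a) XOR G(b) } over all these splits. G(0) = 0.
G(1): splits (0,0):0^0=0 -> mex({0}) = 1
G(2): splits (0,1):0^1=1 (0,0):0^0=0 -> mex({0, 1}) = 2
G(3): splits (0,2):0^2=2 (1,1):1^1=0 (0,1):0^1=1 -> mex({0, 1, 2}) = 3
G(4): splits (0,3):0^3=3 (1,2):1^2=3 (0,2):0^2=2 (1,1):1^1=0 -> mex({0, 2, 3}) = 1
G(5): splits (0,4):0^1=1 (1,3):1^3=2 (2,2):2^2=0 (0,3):0^3=3 (1,2):1^2=3 -> mex({0, 1, 2, 3}) = 4
G(6) = mex({0, 1, 2, 4}) = 3
Therefore G(6) = 3.

3


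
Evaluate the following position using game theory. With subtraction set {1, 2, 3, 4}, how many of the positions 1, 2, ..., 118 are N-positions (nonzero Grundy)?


Subtraction set S = {1, 2, 3, 4}, so G(n) = n mod 5.
G(n) = 0 when n is a multiple of 5.
Multiples of 5 in [1, 118]: 23
N-positions (nonzero Grundy) = 118 - 23 = 95

95


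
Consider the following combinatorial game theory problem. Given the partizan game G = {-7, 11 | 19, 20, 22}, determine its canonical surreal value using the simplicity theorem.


Left options: {-7, 11}, max = 11
Right options: {19, 20, 22}, min = 19
All options are numbers and max(Left) < min(Right), so by the simplicity theorem the value is the simplest (earliest-born) number strictly between 11 and 19.
Integers 12 through 18 all lie strictly between 11 and 19.
Among integers, the simplest (lowest birthday = smallest |n|; 0 is born on day 0, +-n on day n) is 12.
No non-integer in the interval can be simpler: if x is a non-integer in the interval, then floor(x) or ceil(x) also lies in the interval (the interval contains an integer), and both are proper prefixes of x's sign expansion, i.e. born earlier. So the game value is 12.
Game value = 12

12


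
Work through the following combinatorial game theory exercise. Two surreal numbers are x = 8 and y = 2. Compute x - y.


x = 8, y = 2
x - y = 8 - 2 = 6

6


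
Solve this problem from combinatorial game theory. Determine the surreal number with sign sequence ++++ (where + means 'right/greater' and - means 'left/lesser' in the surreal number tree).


Sign expansion: ++++
Rule: track bounds (lo, hi), initially (-inf, +inf). On '+', the current value becomes lo and we move to the simplest number in (value, hi): value + 1 if hi = +inf, otherwise the midpoint (value + hi)/2. On '-', the current value becomes hi and we move to value - 1 if lo = -inf, otherwise the midpoint (lo + value)/2.
Start at 0.
Step 1: sign = +, move right. Bounds: (0, +inf). Value = 1
Step 2: sign = +, move right. Bounds: (1, +inf). Value = 2
Step 3: sign = +, move right. Bounds: (2, +inf). Value = 3
Step 4: sign = +, move right. Bounds: (3, +inf). Value = 4
The surreal number with sign expansion ++++ is 4.

4


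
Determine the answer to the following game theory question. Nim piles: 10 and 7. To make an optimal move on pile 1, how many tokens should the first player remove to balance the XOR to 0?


Piles: 10 and 7
Current XOR: 10 XOR 7 = 13 (non-zero, so this is an N-position).
To make the XOR zero, we need to find a move that balances the piles.
For pile 1 (size 10): target = 10 XOR 13 = 7
We reduce pile 1 from 10 to 7.
Tokens removed: 10 - 7 = 3
Verification: 7 XOR 7 = 0

3


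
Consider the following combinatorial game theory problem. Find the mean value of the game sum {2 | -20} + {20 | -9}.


G1 = {2 | -20}, G2 = {20 | -9}
Each is a switch {a | b} with numbers a > b; its mean value is (a + b)/2, and mean value is additive over game sums: m(G1 + G2) = m(G1) + m(G2).
Mean of G1 = (2 + (-20))/2 = -18/2 = -9
Mean of G2 = (20 + (-9))/2 = 11/2 = 11/2
Mean of G1 + G2 = -9 + 11/2 = -7/2

-7/2


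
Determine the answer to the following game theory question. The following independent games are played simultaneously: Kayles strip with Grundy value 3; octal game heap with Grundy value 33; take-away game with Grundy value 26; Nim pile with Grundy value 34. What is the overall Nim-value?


By the Sprague-Grundy theorem, the Grundy value of a sum of games is the XOR of individual Grundy values.
Kayles strip: Grundy value = 3. Running XOR: 0 XOR 3 = 3
octal game heap: Grundy value = 33. Running XOR: 3 XOR 33 = 34
take-away game: Grundy value = 26. Running XOR: 34 XOR 26 = 56
Nim pile: Grundy value = 34. Running XOR: 56 XOR 34 = 26
The combined Grundy value is 26.

26


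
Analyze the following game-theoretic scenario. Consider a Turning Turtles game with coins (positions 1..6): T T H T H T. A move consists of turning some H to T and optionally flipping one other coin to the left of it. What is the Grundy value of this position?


Coins: T T H T H T
Key fact: a single head at position k behaves exactly like a Nim heap of size k (turning it to T and optionally flipping a coin at j < k corresponds to moving the heap from k to j, or to 0), and heads combine as a disjunctive sum (two heads at the same place would cancel, matching j XOR j = 0). So the Nim-value is the XOR of the 1-indexed positions of the heads.
Face-up positions (1-indexed): [3, 5]
XOR 0 with 3: 0 XOR 3 = 3
XOR 3 with 5: 3 XOR 5 = 6
Nim-value = 6

6


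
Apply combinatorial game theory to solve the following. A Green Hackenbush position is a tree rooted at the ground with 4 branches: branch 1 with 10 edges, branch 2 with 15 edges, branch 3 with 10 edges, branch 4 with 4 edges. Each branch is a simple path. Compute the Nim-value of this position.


The tree has 4 branches from the ground vertex.
In Green Hackenbush, the Nim-value of a simple path of length k is k.
Branch 1: length 10, Nim-value = 10
Branch 2: length 15, Nim-value = 15
Branch 3: length 10, Nim-value = 10
Branch 4: length 4, Nim-value = 4
Total Nim-value = XOR of all branch values:
0 XOR 10 = 10
10 XOR 15 = 5
5 XOR 10 = 15
15 XOR 4 = 11
Nim-value of the tree = 11

11


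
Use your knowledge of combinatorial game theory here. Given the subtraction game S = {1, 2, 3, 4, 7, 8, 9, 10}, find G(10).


The subtraction set is S = {1, 2, 3, 4, 7, 8, 9, 10}.
G(k) = mex{ G(k - s) : s in S, s <= k }. We compute iteratively: G(0) = 0.
G(1) = mex({0}) = 1
G(2) = mex({0, 1}) = 2
G(3) = mex({0, 1, 2}) = 3
G(4) = mex({0, 1, 2, 3}) = 4
G(5) = mex({1, 2, 3, 4}) = 0
G(6) = mex({0, 2, 3, 4}) = 1
G(7) = mex({0, 1, 3, 4}) = 2
G(8) = mex({0, 1, 2, 4}) = 3
G(9) = mex({0, 1, 2, 3}) = 4
G(10) = mex({0, 1, 2, 3, 4}) = 5
Therefore G(10) = 5.

5


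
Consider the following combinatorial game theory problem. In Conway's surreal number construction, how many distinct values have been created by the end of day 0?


Day 0: {|} = 0 is born. Count = 1.
Day n: the number of surreal numbers born by day n is 2^(n+1) - 1.
By day 0: 2^1 - 1 = 1
By day 0: 1 surreal numbers.

1


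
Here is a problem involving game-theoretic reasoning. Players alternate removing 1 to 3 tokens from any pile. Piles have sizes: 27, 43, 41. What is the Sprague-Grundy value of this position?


Subtraction set: {1, 2, 3}
For this subtraction set, G(n) = n mod 4 (period = max + 1 = 4).
Pile 1 (size 27): G(27) = 27 mod 4 = 3
Pile 2 (size 43): G(43) = 43 mod 4 = 3
Pile 3 (size 41): G(41) = 41 mod 4 = 1
Total Grundy value = XOR of all: 3 XOR 3 XOR 1 = 1

1


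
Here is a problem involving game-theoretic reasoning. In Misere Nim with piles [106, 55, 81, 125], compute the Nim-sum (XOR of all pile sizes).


We need the XOR (exclusive or) of all pile sizes.
After XOR-ing pile 1 (size 106): 0 XOR 106 = 106
After XOR-ing pile 2 (size 55): 106 XOR 55 = 93
After XOR-ing pile 3 (size 81): 93 XOR 81 = 12
After XOR-ing pile 4 (size 125): 12 XOR 125 = 113
The Nim-value of this position is 113.

113


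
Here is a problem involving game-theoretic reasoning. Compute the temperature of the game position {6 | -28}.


The game is {6 | -28}, a switch {a | b} with numbers a > b.
Cooling {a | b} by t gives {a - t | b + t}, which stops being hot when a - t = b + t, i.e. at t = (a - b)/2. So the temperature of a switch is (a - b)/2.
Temperature = (Left option - Right option) / 2
= (6 - (-28)) / 2
= 34 / 2
= 17

17


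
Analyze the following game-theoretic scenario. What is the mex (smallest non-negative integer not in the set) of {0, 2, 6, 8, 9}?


Set = {0, 2, 6, 8, 9}
0 is in the set.
1 is NOT in the set. This is the mex.
mex = 1

1


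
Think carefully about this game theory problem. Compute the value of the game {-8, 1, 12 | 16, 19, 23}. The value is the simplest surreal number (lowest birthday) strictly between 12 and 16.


Left options: {-8, 1, 12}, max = 12
Right options: {16, 19, 23}, min = 16
All options are numbers and max(Left) < min(Right), so by the simplicity theorem the value is the simplest (earliest-born) number strictly between 12 and 16.
Integers 13 through 15 all lie strictly between 12 and 16.
Among integers, the simplest (lowest birthday = smallest |n|; 0 is born on day 0, +-n on day n) is 13.
No non-integer in the interval can be simpler: if x is a non-integer in the interval, then floor(x) or ceil(x) also lies in the interval (the interval contains an integer), and both are proper prefixes of x's sign expansion, i.e. born earlier. So the game value is 13.
Game value = 13

13


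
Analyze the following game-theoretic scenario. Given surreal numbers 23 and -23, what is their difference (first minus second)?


x = 23, y = -23
x - y = 23 - -23 = 46

46


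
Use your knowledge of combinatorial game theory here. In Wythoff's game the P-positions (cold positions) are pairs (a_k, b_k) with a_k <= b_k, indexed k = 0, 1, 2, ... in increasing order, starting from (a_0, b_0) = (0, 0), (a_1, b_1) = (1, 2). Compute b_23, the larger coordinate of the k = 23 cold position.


By Wythoff's theorem, a_k = floor(k * phi) and b_k = floor(k * phi^2) = a_k + k, where phi = (1 + sqrt(5))/2 is the golden ratio.
phi = (1 + sqrt(5))/2 = 1.618034
phi^2 = phi + 1 = 2.618034
k = 23
k * phi^2 = 23 * 2.618034 = 60.214782
b_23 = floor(k * phi^2) = 60 (check: a_23 + k = 37 + 23 = 60)

60


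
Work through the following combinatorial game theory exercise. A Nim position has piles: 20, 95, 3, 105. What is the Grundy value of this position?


We need the XOR (exclusive or) of all pile sizes.
After XOR-ing pile 1 (size 20): 0 XOR 20 = 20
After XOR-ing pile 2 (size 95): 20 XOR 95 = 75
After XOR-ing pile 3 (size 3): 75 XOR 3 = 72
After XOR-ing pile 4 (size 105): 72 XOR 105 = 33
The Nim-value of this position is 33.

33


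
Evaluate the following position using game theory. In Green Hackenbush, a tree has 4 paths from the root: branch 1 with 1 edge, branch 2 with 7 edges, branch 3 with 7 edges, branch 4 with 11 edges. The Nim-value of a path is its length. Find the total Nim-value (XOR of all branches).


The tree has 4 branches from the ground vertex.
In Green Hackenbush, the Nim-value of a simple path of length k is k.
Branch 1: length 1, Nim-value = 1
Branch 2: length 7, Nim-value = 7
Branch 3: length 7, Nim-value = 7
Branch 4: length 11, Nim-value = 11
Total Nim-value = XOR of all branch values:
0 XOR 1 = 1
1 XOR 7 = 6
6 XOR 7 = 1
1 XOR 11 = 10
Nim-value of the tree = 10

10


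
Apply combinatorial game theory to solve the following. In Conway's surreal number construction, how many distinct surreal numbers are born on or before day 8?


Day 0: {|} = 0 is born. Count = 1.
Day n: the number of surreal numbers born by day n is 2^(n+1) - 1.
By day 0: 2^1 - 1 = 1
By day 1: 2^2 - 1 = 3
By day 2: 2^3 - 1 = 7
By day 3: 2^4 - 1 = 15
By day 4: 2^5 - 1 = 31
By day 5: 2^6 - 1 = 63
By day 6: 2^7 - 1 = 127
By day 7: 2^8 - 1 = 255
By day 8: 2^9 - 1 = 511
By day 8: 511 surreal numbers.

511


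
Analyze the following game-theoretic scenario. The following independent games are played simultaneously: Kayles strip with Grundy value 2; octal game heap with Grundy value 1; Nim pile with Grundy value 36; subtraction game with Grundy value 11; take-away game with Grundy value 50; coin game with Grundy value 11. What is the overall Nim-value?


By the Sprague-Grundy theorem, the Grundy value of a sum of games is the XOR of individual Grundy values.
Kayles strip: Grundy value = 2. Running XOR: 0 XOR 2 = 2
octal game heap: Grundy value = 1. Running XOR: 2 XOR 1 = 3
Nim pile: Grundy value = 36. Running XOR: 3 XOR 36 = 39
subtraction game: Grundy value = 11. Running XOR: 39 XOR 11 = 44
take-away game: Grundy value = 50. Running XOR: 44 XOR 50 = 30
coin game: Grundy value = 11. Running XOR: 30 XOR 11 = 21
The combined Grundy value is 21.

21


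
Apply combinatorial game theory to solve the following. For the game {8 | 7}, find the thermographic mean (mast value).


Game = {8 | 7}, a switch {a | b} with numbers a > b.
Its thermograph has left wall a - t and right wall b + t, which meet at t = (a - b)/2, where both equal (a + b)/2. So the mast (mean value) is at (a + b)/2.
Mean = (8 + (7))/2 = 15/2 = 15/2

15/2


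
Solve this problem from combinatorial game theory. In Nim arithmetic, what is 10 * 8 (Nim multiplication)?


Nim multiplication is bilinear over XOR: (u XOR v) * w = (u*w) XOR (v*w).
So we split each operand into its bit components and XOR the pairwise Nim products.
10 = 2 + 8 (as XOR of powers of 2).
8 = 8 (as XOR of powers of 2).
Using the standard Nim-product table on single bits:
  2*2 = 3,   2*4 = 8,   2*8 = 12,
  4*4 = 6,   4*8 = 11,  8*8 = 13,
and  1*x = x (identity), k*l = l*k (commutative).
Pairwise Nim products:
  2 * 8 = 12
  8 * 8 = 13
XOR them: 12 XOR 13 = 1.
Result: 10 * 8 = 1 (in Nim).

1
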